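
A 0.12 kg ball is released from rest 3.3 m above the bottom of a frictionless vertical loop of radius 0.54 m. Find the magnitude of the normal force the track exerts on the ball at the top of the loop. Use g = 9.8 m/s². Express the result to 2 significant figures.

Energy from release to top (height 2r): mgh = ½mv_top² + mg(2r)
v_top² = 2g(h − 2r) = 2(9.8)(3.3 − 1.080) = 43.512 m²/s²
At the top, both N and weight point toward the centre: N + mg = mv_top²/r
N = m(v_top²/r − g) = 0.12(43.512/0.54 − 9.8) = 8.493 N

N = 8.5 N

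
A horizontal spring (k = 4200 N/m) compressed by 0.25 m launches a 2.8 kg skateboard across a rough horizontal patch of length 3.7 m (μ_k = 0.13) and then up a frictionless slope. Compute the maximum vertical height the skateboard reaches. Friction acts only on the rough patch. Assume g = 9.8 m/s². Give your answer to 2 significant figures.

h = 4.3 m

Spring energy: E₀ = ½kx² = ½(4200)(0.25)² = 131.25 J
Friction: W_f = μ_k mg d = (0.13)(2.8)(9.8)(3.7) = 13.20 J
Energy at base of ramp: E = 131.25 − 13.20 = 118.05 J
At max height all remaining energy is PE: mgh = E ⇒ h = E/(mg) = 118.05/(2.8 × 9.8) = 4.302 m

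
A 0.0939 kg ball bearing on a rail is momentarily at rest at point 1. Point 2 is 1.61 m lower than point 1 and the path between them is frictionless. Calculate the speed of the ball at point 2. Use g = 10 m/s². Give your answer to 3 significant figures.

Mechanical energy is conserved (no friction): mgh = ½mv²
The mass cancels from both sides.
v = √(2gh) = √(2 × 10 × 1.61) = √32.200 = 5.675 m/s

v = 5.67 m/s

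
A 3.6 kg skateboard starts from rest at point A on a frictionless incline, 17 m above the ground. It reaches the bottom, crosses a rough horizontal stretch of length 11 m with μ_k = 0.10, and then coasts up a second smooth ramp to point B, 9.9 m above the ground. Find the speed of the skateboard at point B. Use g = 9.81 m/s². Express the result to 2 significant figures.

v = 11 m/s

Energy at A: mgh₁ = (3.6)(9.81)(17) = 600.37 J
Friction loss: W_f = μ_k mg d = 38.85 J
At B: ½mv² + mgh₂ = mgh₁ − W_f
½mv² = 600.37 − 38.85 − 349.63 = 211.90 J
v = √(2 × 211.90/3.6) = 10.85 m/s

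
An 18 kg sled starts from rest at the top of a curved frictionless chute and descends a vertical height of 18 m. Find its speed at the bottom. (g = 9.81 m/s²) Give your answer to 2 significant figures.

Equating total energy at the two states: mgh = ½mv²
v = √(2gh) = √(2 × 9.81 × 18) = √353.16 = 18.79 m/s

v = 19 m/s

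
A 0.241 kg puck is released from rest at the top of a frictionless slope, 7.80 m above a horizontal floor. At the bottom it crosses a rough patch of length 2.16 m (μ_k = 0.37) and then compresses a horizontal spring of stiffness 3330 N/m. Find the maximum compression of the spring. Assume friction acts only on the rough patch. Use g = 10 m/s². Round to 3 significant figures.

Initial energy: E₁ = mgh = (0.241)(10)(7.80) = 18.798 J
Friction removes W_f = μ_k mg d = (0.37)(0.241)(10)(2.16) = 1.926 J
Energy reaching the spring: E = 18.798 − 1.926 = 16.872 J
At max compression ½kx² = E ⇒ x = √(2E/k) = √(2 × 16.872/3330) = 0.1007 m

x = 0.101 m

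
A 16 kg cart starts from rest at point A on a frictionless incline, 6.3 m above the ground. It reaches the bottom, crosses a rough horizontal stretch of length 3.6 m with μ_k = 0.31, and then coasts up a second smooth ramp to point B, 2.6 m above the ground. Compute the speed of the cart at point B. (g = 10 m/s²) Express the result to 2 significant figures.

Energy at A: mgh₁ = (16)(10)(6.3) = 1008.0 J
Friction loss: W_f = μ_k mg d = 178.6 J
At B: ½mv² + mgh₂ = mgh₁ − W_f
½mv² = 1008.0 − 178.6 − 416.00 = 413.44 J
v = √(2 × 413.44/16) = 7.189 m/s

v = 7.2 m/s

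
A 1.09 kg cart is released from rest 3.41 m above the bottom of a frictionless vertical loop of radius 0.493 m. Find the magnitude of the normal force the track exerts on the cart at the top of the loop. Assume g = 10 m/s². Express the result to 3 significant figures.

Energy from release to top (height 2r): mgh = ½mv_top² + mg(2r)
v_top² = 2g(h − 2r) = 2(10)(3.41 − 0.9860) = 48.480 m²/s²
At the top, both N and weight point toward the centre: N + mg = mv_top²/r
N = m(v_top²/r − g) = 1.09(48.480/0.493 − 10) = 96.29 N

N = 96.3 N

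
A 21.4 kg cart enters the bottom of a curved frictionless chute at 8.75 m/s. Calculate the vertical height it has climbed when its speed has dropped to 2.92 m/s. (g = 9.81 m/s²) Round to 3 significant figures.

Conservation of energy: ½mv₁² = ½mv₂² + mgh
h = (v₁² − v₂²)/(2g) = (8.75² − 2.92²)/(2 × 9.81) = 3.468 m

h = 3.47 m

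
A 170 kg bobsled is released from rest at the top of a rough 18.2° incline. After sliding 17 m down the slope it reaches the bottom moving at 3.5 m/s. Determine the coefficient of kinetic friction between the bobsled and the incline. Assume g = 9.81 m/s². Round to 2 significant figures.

Energy balance down the incline: mg L sinθ − ½mv² = μ_k (mg cosθ) L
mgL sinθ = 8855.0 J; ½mv² = 1041.2 J
W_f = 8855.0 − 1041.2 = 7814 J
μ_k = W_f/(mg cosθ · L) = 7814/(1584 × 17) = 0.2901

μ_k = 0.29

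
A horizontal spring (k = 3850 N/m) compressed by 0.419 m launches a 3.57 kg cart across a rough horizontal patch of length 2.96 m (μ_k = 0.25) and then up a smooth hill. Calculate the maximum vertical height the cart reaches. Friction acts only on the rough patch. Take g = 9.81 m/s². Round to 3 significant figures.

h = 8.91 m

Spring energy: E₀ = ½kx² = ½(3850)(0.419)² = 337.95 J
Friction: W_f = μ_k mg d = (0.25)(3.57)(9.81)(2.96) = 25.92 J
Energy at base of ramp: E = 337.95 − 25.92 = 312.04 J
At max height all remaining energy is PE: mgh = E ⇒ h = E/(mg) = 312.04/(3.57 × 9.81) = 8.910 m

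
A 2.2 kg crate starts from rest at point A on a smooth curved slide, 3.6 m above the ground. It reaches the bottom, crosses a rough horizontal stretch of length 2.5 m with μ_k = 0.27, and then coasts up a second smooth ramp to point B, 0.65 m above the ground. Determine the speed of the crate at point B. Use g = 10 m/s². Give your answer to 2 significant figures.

v = 6.7 m/s

Energy at A: mgh₁ = (2.2)(10)(3.6) = 79.200 J
Friction loss: W_f = μ_k mg d = 14.85 J
At B: ½mv² + mgh₂ = mgh₁ − W_f
½mv² = 79.200 − 14.85 − 14.300 = 50.050 J
v = √(2 × 50.050/2.2) = 6.745 m/s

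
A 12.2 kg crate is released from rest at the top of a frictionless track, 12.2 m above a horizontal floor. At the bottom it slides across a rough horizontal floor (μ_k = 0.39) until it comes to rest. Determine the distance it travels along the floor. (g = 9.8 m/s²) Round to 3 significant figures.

Applying the work–energy principle:
At rest all PE has been dissipated by friction: mgh = μ_k m g d
d = h/μ_k = 12.2/0.39 = 31.28 m

d = 31.3 m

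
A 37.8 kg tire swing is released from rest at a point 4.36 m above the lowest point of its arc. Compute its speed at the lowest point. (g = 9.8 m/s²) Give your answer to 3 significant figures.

By conservation of mechanical energy, mgh = ½mv²
v = √(2gh) = √(2 × 9.8 × 4.36) = √85.456 = 9.244 m/s

v = 9.24 m/s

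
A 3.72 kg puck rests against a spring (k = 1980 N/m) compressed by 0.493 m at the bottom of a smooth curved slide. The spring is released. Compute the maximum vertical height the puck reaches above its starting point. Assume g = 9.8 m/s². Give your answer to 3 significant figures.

h = 6.60 m

At maximum height the puck is at rest, so ½kx² = mgh
h = kx²/(2mg) = (1980)(0.493)²/(2 × 3.72 × 9.8) = 6.600 m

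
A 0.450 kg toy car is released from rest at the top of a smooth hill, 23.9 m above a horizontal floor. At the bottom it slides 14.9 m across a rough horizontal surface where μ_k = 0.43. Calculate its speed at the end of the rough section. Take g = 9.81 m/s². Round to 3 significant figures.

Applying the work–energy principle:
mgh = ½mv² + μ_k m g d
W_f = μ_k mg d = (0.43)(0.450)(9.81)(14.9) = 28.28 J
½mv² = mgh − W_f = 105.51 − 28.28 = 77.223 J
v = √(2 × 77.223/0.450) = 18.53 m/s

v = 18.5 m/s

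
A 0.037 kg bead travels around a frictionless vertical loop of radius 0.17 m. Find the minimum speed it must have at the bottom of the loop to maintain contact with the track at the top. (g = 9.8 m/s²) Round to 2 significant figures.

v = 2.9 m/s

At the top: mg = mv_top²/r ⇒ v_top² = gr = 1.666 m²/s²
Energy from bottom to top (height 2r): ½mv_bot² = ½mv_top² + mg(2r)
v_bot² = gr + 4gr = 5gr = 8.330
v_bot = √(5gr) = 2.886 m/s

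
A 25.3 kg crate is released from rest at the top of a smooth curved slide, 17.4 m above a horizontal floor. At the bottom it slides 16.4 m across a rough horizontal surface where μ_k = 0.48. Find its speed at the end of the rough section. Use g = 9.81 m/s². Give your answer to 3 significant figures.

v = 13.7 m/s

Applying the work–energy principle:
mgh = ½mv² + μ_k m g d
W_f = μ_k mg d = (0.48)(25.3)(9.81)(16.4) = 1954 J
½mv² = mgh − W_f = 4318.6 − 1954 = 2364.8 J
v = √(2 × 2364.8/25.3) = 13.67 m/s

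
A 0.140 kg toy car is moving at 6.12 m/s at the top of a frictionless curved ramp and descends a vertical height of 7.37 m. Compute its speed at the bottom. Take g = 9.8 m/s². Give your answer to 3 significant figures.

v = 13.5 m/s

By conservation of mechanical energy, ½mv₀² + mgh = ½mv²
The mass cancels from both sides.
v² = v₀² + 2gh = (6.12)² + 2(9.8)(7.37) = 181.91
v = √181.91 = 13.49 m/s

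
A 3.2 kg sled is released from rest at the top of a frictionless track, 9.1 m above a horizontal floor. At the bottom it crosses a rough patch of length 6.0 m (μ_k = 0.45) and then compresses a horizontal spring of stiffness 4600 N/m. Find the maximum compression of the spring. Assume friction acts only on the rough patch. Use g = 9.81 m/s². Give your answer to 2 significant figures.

Initial energy: E₁ = mgh = (3.2)(9.81)(9.1) = 285.67 J
Friction removes W_f = μ_k mg d = (0.45)(3.2)(9.81)(6.0) = 84.76 J
Energy reaching the spring: E = 285.67 − 84.76 = 200.91 J
At max compression ½kx² = E ⇒ x = √(2E/k) = √(2 × 200.91/4600) = 0.2956 m

x = 0.30 m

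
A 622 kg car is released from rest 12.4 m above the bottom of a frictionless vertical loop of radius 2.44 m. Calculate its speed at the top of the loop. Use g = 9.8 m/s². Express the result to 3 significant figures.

Energy conservation: mgh = ½mv_top² + mg(2r)
v_top² = 2g(h − 2r) = 2(9.8)(12.4 − 4.880) = 147.4
v_top = 12.14 m/s

v = 12.1 m/s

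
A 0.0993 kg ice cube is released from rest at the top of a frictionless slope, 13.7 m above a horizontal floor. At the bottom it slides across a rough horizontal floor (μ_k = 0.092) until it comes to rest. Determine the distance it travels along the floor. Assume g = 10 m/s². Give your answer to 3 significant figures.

d = 149 m

Applying the work–energy principle:
At rest all PE has been dissipated by friction: mgh = μ_k m g d
d = h/μ_k = 13.7/0.092 = 148.9 m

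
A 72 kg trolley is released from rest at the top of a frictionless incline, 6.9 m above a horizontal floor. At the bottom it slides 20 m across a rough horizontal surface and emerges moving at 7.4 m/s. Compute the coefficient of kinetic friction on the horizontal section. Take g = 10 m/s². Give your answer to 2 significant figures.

μ_k = 0.21

Energy at the top = energy at the end + work done against friction:
mgh = ½mv² + μ_k m g d
mgh = 4968.0 J; ½mv² = 1971.4 J
W_f = 4968.0 − 1971.4 = 2997 J
μ_k = W_f/(mg·d) = 2997/(720.0 × 20) = 0.2081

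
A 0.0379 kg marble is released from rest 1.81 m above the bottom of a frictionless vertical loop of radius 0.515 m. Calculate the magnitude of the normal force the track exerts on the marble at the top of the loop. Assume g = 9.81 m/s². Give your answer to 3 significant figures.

N = 0.754 N

Energy from release to top (height 2r): mgh = ½mv_top² + mg(2r)
v_top² = 2g(h − 2r) = 2(9.81)(1.81 − 1.030) = 15.304 m²/s²
At the top, both N and weight point toward the centre: N + mg = mv_top²/r
N = m(v_top²/r − g) = 0.0379(15.304/0.515 − 9.81) = 0.7544 N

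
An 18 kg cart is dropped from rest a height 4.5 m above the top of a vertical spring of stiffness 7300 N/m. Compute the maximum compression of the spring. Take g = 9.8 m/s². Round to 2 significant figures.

x = 0.49 m

Let x be the compression. The total drop is H + x, and the cart is instantaneously at rest at max compression, so energy conservation gives:
mg(H + x) = ½kx²
½(7300)x² − (18)(9.8)x − (18)(9.8)(4.5) = 0
3650x² − 176.4x − 793.8 = 0
x = [176.4 + √(31117 + 1.1589e+07)]/(2 × 3650) = 0.4911 m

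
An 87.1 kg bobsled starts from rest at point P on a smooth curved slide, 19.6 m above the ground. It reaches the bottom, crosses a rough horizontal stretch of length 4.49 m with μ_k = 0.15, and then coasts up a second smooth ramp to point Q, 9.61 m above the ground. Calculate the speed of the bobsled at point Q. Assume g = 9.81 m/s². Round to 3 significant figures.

Energy at P: mgh₁ = (87.1)(9.81)(19.6) = 16747 J
Friction loss: W_f = μ_k mg d = 575.5 J
At Q: ½mv² + mgh₂ = mgh₁ − W_f
½mv² = 16747 − 575.5 − 8211.3 = 7960.5 J
v = √(2 × 7960.5/87.1) = 13.52 m/s

v = 13.5 m/s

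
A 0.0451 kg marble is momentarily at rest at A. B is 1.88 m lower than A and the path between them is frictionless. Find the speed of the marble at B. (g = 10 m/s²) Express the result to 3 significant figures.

Energy conservation between the two points: mgh = ½mv²
The mass cancels from both sides.
v = √(2gh) = √(2 × 10 × 1.88) = √37.600 = 6.132 m/s

v = 6.13 m/s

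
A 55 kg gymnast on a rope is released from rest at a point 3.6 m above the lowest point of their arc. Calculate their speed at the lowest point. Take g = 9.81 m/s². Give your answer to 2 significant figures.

Mechanical energy is conserved (no friction): mgh = ½mv²
v = √(2gh) = √(2 × 9.81 × 3.6) = √70.632 = 8.404 m/s

v = 8.4 m/s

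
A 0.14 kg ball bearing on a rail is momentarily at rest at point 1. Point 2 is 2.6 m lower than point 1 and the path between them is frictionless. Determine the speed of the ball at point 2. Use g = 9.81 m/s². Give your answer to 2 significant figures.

Energy conservation between the two points: mgh = ½mv²
v = √(2gh) = √(2 × 9.81 × 2.6) = √51.012 = 7.142 m/s

v = 7.1 m/s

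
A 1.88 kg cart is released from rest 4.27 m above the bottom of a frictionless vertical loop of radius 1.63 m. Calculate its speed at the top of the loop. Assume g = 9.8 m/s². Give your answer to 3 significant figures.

Energy conservation: mgh = ½mv_top² + mg(2r)
v_top² = 2g(h − 2r) = 2(9.8)(4.27 − 3.260) = 19.80
v_top = 4.449 m/s

v = 4.45 m/s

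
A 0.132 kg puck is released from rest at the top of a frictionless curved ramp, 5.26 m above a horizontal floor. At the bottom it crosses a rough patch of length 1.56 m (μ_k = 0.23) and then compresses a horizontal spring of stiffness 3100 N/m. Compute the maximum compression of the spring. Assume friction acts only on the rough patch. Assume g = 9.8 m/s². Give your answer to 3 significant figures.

x = 0.0640 m

Initial energy: E₁ = mgh = (0.132)(9.8)(5.26) = 6.8043 J
Friction removes W_f = μ_k mg d = (0.23)(0.132)(9.8)(1.56) = 0.4641 J
Energy reaching the spring: E = 6.8043 − 0.4641 = 6.3402 J
At max compression ½kx² = E ⇒ x = √(2E/k) = √(2 × 6.3402/3100) = 0.06396 m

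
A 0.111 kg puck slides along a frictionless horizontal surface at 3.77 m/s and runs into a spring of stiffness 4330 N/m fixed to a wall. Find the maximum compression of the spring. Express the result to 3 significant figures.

Conservation of energy between contact and max compression: ½mv² = ½kx²
x = v√(m/k) = 3.77 × √(0.111/4330) = 0.01909 m

x = 0.0191 m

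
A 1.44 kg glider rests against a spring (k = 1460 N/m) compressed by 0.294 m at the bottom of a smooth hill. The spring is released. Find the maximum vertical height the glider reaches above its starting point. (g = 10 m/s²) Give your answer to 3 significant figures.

All spring PE becomes gravitational PE at the highest point: ½kx² = mgh
h = kx²/(2mg) = (1460)(0.294)²/(2 × 1.44 × 10) = 4.382 m

h = 4.38 m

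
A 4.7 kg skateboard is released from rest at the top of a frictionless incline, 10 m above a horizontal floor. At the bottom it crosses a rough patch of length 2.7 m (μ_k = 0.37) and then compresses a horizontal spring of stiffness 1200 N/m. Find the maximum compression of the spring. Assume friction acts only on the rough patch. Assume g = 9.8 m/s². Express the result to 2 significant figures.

x = 0.83 m

Initial energy: E₁ = mgh = (4.7)(9.8)(10) = 460.60 J
Friction removes W_f = μ_k mg d = (0.37)(4.7)(9.8)(2.7) = 46.01 J
Energy reaching the spring: E = 460.60 − 46.01 = 414.59 J
At max compression ½kx² = E ⇒ x = √(2E/k) = √(2 × 414.59/1200) = 0.8313 m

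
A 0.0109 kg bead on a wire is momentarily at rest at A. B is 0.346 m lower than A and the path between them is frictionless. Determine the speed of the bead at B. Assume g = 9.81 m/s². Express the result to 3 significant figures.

v = 2.61 m/s

By conservation of mechanical energy, mgh = ½mv²
The mass cancels from both sides.
v = √(2gh) = √(2 × 9.81 × 0.346) = √6.7885 = 2.605 m/s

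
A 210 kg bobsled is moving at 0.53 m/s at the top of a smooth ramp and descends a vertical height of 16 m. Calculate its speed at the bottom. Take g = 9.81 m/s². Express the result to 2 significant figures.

v = 18 m/s

Energy conservation between the two points: ½mv₀² + mgh = ½mv²
v² = v₀² + 2gh = (0.53)² + 2(9.81)(16) = 314.20
v = √314.20 = 17.73 m/s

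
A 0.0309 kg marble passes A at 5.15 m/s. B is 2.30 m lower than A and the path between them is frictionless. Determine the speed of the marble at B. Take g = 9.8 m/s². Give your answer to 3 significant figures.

Mechanical energy is conserved (no friction): ½mv₀² + mgh = ½mv²
v² = v₀² + 2gh = (5.15)² + 2(9.8)(2.30) = 71.603
v = √71.603 = 8.462 m/s

v = 8.46 m/s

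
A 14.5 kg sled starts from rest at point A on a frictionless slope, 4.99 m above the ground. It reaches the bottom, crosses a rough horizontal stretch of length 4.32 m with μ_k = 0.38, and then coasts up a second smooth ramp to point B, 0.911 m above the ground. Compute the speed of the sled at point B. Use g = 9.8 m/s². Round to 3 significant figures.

v = 6.91 m/s

Energy at A: mgh₁ = (14.5)(9.8)(4.99) = 709.08 J
Friction loss: W_f = μ_k mg d = 233.3 J
At B: ½mv² + mgh₂ = mgh₁ − W_f
½mv² = 709.08 − 233.3 − 129.45 = 346.35 J
v = √(2 × 346.35/14.5) = 6.912 m/s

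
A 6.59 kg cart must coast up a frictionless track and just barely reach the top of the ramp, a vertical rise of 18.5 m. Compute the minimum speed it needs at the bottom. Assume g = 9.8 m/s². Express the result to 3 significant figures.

v = 19.0 m/s

At the top it is momentarily at rest, so all KE converts to PE: ½mv² = mgh
v = √(2gh) = √(2 × 9.8 × 18.5) = 19.04 m/s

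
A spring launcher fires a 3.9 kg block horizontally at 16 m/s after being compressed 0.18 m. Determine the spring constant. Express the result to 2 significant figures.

Energy stored in the spring equals the launch KE: ½kx² = ½mv²
k = mv²/x² = (3.9)(16)²/(0.18)² = 30815 N/m

k = 31000 N/m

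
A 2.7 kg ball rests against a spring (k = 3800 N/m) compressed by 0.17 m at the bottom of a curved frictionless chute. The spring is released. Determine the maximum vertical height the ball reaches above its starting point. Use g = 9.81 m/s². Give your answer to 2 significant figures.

h = 2.1 m

At maximum height the ball is at rest, so ½kx² = mgh
h = kx²/(2mg) = (3800)(0.17)²/(2 × 2.7 × 9.81) = 2.073 m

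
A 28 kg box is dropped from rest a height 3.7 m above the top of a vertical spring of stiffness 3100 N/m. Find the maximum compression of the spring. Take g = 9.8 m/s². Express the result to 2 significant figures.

x = 0.90 m

Measuring PE from the top of the relaxed spring, at max compression the box has dropped H + x with zero KE, so:
mg(H + x) = ½kx²
½(3100)x² − (28)(9.8)x − (28)(9.8)(3.7) = 0
1550x² − 274.4x − 1015 = 0
x = [274.4 + √(75295 + 6.2947e+06)]/(2 × 1550) = 0.9027 m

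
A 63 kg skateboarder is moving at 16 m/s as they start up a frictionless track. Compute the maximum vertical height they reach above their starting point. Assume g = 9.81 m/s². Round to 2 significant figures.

h = 13 m

Setting KE at the bottom equal to PE gained: ½mv² = mgh
h = v²/(2g) = 16²/(2 × 9.81) = 13.05 m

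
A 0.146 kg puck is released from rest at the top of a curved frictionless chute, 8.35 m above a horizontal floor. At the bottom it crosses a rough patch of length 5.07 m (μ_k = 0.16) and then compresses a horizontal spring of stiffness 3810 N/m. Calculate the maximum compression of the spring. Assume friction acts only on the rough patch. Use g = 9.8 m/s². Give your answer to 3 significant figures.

x = 0.0752 m

Initial energy: E₁ = mgh = (0.146)(9.8)(8.35) = 11.947 J
Friction removes W_f = μ_k mg d = (0.16)(0.146)(9.8)(5.07) = 1.161 J
Energy reaching the spring: E = 11.947 − 1.161 = 10.787 J
At max compression ½kx² = E ⇒ x = √(2E/k) = √(2 × 10.787/3810) = 0.07525 m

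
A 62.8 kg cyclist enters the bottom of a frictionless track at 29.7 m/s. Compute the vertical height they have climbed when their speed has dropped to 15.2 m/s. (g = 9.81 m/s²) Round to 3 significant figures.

h = 33.2 m

Conservation of energy: ½mv₁² = ½mv₂² + mgh
h = (v₁² − v₂²)/(2g) = (29.7² − 15.2²)/(2 × 9.81) = 33.18 m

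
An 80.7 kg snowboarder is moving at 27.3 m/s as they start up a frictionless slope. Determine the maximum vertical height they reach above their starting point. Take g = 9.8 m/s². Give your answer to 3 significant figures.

Setting KE at the bottom equal to PE gained: ½mv² = mgh
h = v²/(2g) = 27.3²/(2 × 9.8) = 38.02 m

h = 38.0 m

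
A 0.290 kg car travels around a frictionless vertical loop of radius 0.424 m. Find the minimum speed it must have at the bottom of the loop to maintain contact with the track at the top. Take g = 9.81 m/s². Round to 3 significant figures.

At the top: mg = mv_top²/r ⇒ v_top² = gr = 4.159 m²/s²
Energy from bottom to top (height 2r): ½mv_bot² = ½mv_top² + mg(2r)
v_bot² = gr + 4gr = 5gr = 20.80
v_bot = √(5gr) = 4.560 m/s

v = 4.56 m/s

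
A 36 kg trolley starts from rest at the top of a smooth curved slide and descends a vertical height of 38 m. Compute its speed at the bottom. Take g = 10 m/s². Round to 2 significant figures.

Energy conservation between the two points: mgh = ½mv²
v = √(2gh) = √(2 × 10 × 38) = √760.00 = 27.57 m/s

v = 28 m/s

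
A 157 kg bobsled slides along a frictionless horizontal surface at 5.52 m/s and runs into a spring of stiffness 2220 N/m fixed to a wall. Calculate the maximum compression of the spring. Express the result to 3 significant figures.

Conservation of energy between contact and max compression: ½mv² = ½kx²
x = v√(m/k) = 5.52 × √(157/2220) = 1.468 m

x = 1.47 m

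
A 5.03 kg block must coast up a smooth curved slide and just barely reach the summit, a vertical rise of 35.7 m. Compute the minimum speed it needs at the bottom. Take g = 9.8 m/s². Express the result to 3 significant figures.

At the top it is momentarily at rest, so all KE converts to PE: ½mv² = mgh
v = √(2gh) = √(2 × 9.8 × 35.7) = 26.45 m/s

v = 26.5 m/s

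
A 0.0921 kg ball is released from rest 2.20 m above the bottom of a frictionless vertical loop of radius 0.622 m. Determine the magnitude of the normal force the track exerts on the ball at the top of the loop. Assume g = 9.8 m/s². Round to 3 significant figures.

Energy from release to top (height 2r): mgh = ½mv_top² + mg(2r)
v_top² = 2g(h − 2r) = 2(9.8)(2.20 − 1.244) = 18.738 m²/s²
At the top, both N and weight point toward the centre: N + mg = mv_top²/r
N = m(v_top²/r − g) = 0.0921(18.738/0.622 − 9.8) = 1.872 N

N = 1.87 N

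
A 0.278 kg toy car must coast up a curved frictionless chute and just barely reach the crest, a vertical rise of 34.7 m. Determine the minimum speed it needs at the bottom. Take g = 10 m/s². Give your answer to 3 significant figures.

v = 26.3 m/s

At the top it is momentarily at rest, so all KE converts to PE: ½mv² = mgh
v = √(2gh) = √(2 × 10 × 34.7) = 26.34 m/s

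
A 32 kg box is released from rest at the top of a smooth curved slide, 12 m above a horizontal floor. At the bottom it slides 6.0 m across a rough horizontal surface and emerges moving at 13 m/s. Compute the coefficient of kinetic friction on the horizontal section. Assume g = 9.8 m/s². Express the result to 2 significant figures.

Energy bookkeeping (friction removes W_f = μ_k N d):
mgh = ½mv² + μ_k m g d
mgh = 3763.2 J; ½mv² = 2704.0 J
W_f = 3763.2 − 2704.0 = 1059 J
μ_k = W_f/(mg·d) = 1059/(313.6 × 6.0) = 0.5629

μ_k = 0.56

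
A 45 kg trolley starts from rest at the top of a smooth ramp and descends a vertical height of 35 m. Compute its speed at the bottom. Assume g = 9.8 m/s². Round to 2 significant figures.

v = 26 m/s

Mechanical energy is conserved (no friction): mgh = ½mv²
The mass cancels from both sides.
v = √(2gh) = √(2 × 9.8 × 35) = √686.00 = 26.19 m/s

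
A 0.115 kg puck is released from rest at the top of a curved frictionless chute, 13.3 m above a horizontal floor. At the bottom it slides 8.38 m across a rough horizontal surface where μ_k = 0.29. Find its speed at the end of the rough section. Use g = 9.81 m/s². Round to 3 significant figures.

v = 14.6 m/s

Energy bookkeeping (friction removes W_f = μ_k N d):
mgh = ½mv² + μ_k m g d
W_f = μ_k mg d = (0.29)(0.115)(9.81)(8.38) = 2.742 J
½mv² = mgh − W_f = 15.004 − 2.742 = 12.263 J
v = √(2 × 12.263/0.115) = 14.60 m/s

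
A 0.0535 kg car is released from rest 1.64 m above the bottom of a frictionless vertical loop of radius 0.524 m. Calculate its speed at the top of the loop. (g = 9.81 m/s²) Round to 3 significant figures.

v = 3.41 m/s

Energy conservation: mgh = ½mv_top² + mg(2r)
v_top² = 2g(h − 2r) = 2(9.81)(1.64 − 1.048) = 11.62
v_top = 3.408 m/s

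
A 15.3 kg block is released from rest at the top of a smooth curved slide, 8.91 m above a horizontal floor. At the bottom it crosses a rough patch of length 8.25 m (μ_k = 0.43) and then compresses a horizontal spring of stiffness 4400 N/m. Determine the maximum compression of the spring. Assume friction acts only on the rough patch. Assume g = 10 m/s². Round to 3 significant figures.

Initial energy: E₁ = mgh = (15.3)(10)(8.91) = 1363.2 J
Friction removes W_f = μ_k mg d = (0.43)(15.3)(10)(8.25) = 542.8 J
Energy reaching the spring: E = 1363.2 − 542.8 = 820.46 J
At max compression ½kx² = E ⇒ x = √(2E/k) = √(2 × 820.46/4400) = 0.6107 m

x = 0.611 m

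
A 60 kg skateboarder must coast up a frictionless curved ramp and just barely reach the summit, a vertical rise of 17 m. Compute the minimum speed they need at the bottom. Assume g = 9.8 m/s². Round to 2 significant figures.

At the top they are momentarily at rest, so all KE converts to PE: ½mv² = mgh
v = √(2gh) = √(2 × 9.8 × 17) = 18.25 m/s

v = 18 m/s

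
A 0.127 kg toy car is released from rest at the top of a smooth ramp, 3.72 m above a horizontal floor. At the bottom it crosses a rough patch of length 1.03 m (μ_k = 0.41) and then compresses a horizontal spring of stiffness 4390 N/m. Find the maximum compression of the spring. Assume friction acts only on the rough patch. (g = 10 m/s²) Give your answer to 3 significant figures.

x = 0.0437 m

Initial energy: E₁ = mgh = (0.127)(10)(3.72) = 4.7244 J
Friction removes W_f = μ_k mg d = (0.41)(0.127)(10)(1.03) = 0.5363 J
Energy reaching the spring: E = 4.7244 − 0.5363 = 4.1881 J
At max compression ½kx² = E ⇒ x = √(2E/k) = √(2 × 4.1881/4390) = 0.04368 m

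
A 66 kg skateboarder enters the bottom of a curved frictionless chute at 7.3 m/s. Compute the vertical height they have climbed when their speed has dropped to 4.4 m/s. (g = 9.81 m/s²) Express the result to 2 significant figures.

Energy balance between the two points: ½mv₁² = ½mv₂² + mgh
h = (v₁² − v₂²)/(2g) = (7.3² − 4.4²)/(2 × 9.81) = 1.729 m

h = 1.7 m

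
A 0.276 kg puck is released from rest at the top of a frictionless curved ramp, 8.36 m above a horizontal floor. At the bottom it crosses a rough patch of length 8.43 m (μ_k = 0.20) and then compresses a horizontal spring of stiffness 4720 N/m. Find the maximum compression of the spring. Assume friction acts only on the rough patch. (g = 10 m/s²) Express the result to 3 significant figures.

Initial energy: E₁ = mgh = (0.276)(10)(8.36) = 23.074 J
Friction removes W_f = μ_k mg d = (0.20)(0.276)(10)(8.43) = 4.653 J
Energy reaching the spring: E = 23.074 − 4.653 = 18.420 J
At max compression ½kx² = E ⇒ x = √(2E/k) = √(2 × 18.420/4720) = 0.08835 m

x = 0.0883 m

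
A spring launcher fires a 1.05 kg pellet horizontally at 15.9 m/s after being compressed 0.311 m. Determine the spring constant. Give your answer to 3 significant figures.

Spring PE at full compression equals KE at release: ½kx² = ½mv²
k = mv²/x² = (1.05)(15.9)²/(0.311)² = 2744 N/m

k = 2740 N/m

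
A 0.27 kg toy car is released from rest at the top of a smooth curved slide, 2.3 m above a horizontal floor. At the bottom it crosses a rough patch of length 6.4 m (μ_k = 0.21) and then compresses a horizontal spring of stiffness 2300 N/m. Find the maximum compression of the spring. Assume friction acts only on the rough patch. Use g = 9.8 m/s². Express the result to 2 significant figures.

x = 0.047 m

Initial energy: E₁ = mgh = (0.27)(9.8)(2.3) = 6.0858 J
Friction removes W_f = μ_k mg d = (0.21)(0.27)(9.8)(6.4) = 3.556 J
Energy reaching the spring: E = 6.0858 − 3.556 = 2.5296 J
At max compression ½kx² = E ⇒ x = √(2E/k) = √(2 × 2.5296/2300) = 0.04690 m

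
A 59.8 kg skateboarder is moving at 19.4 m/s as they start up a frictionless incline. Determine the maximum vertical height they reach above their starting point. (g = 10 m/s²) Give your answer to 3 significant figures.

h = 18.8 m

Setting KE at the bottom equal to PE gained: ½mv² = mgh
h = v²/(2g) = 19.4²/(2 × 10) = 18.82 m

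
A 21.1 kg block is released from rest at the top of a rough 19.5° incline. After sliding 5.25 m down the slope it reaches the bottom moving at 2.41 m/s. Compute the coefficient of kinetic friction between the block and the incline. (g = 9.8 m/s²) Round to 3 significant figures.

μ_k = 0.294

Energy balance down the incline: mg L sinθ − ½mv² = μ_k (mg cosθ) L
mgL sinθ = 362.38 J; ½mv² = 61.275 J
W_f = 362.38 − 61.275 = 301.1 J
μ_k = W_f/(mg cosθ · L) = 301.1/(194.9 × 5.25) = 0.2942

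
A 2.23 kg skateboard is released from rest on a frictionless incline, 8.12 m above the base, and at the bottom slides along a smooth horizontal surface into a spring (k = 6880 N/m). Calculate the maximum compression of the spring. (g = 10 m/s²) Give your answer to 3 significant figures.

At max compression the skateboard is momentarily at rest: mgh = ½kx²
x = √(2mgh/k) = √(2 × 2.23 × 10 × 8.12 / 6880) = 0.2294 m

x = 0.229 m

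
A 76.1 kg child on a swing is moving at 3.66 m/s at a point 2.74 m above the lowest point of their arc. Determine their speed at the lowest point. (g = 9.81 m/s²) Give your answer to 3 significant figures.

Equating total energy at the two states: ½mv₀² + mgh = ½mv²
v² = v₀² + 2gh = (3.66)² + 2(9.81)(2.74) = 67.154
v = √67.154 = 8.195 m/s

v = 8.19 m/s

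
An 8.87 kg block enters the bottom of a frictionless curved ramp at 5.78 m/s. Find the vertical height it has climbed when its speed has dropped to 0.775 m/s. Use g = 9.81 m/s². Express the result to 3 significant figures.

Conservation of energy: ½mv₁² = ½mv₂² + mgh
h = (v₁² − v₂²)/(2g) = (5.78² − 0.775²)/(2 × 9.81) = 1.672 m

h = 1.67 m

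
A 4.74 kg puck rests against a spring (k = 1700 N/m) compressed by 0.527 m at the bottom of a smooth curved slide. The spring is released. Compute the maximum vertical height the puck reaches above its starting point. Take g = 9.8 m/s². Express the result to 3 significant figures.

h = 5.08 m

Energy conservation from release to the highest point: ½kx² = mgh
h = kx²/(2mg) = (1700)(0.527)²/(2 × 4.74 × 9.8) = 5.082 m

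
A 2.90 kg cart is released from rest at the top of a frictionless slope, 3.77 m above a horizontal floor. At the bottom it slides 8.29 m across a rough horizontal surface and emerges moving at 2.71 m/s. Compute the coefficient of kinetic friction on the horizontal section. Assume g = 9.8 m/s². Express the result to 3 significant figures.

Energy at the top = energy at the end + work done against friction:
mgh = ½mv² + μ_k m g d
mgh = 107.14 J; ½mv² = 10.649 J
W_f = 107.14 − 10.649 = 96.49 J
μ_k = W_f/(mg·d) = 96.49/(28.42 × 8.29) = 0.4096

μ_k = 0.410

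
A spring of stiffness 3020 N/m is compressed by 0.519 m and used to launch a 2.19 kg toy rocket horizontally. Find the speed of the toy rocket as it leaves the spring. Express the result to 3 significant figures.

Conservation of energy: ½kx² = ½mv²
v = x√(k/m) = 0.519 × √(3020/2.19) = 19.27 m/s

v = 19.3 m/s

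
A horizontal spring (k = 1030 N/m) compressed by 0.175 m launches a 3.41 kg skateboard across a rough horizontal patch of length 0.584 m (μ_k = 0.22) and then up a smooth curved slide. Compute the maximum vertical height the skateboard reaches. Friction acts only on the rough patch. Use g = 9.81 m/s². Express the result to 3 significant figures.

Spring energy: E₀ = ½kx² = ½(1030)(0.175)² = 15.772 J
Friction: W_f = μ_k mg d = (0.22)(3.41)(9.81)(0.584) = 4.298 J
Energy at base of ramp: E = 15.772 − 4.298 = 11.474 J
At max height all remaining energy is PE: mgh = E ⇒ h = E/(mg) = 11.474/(3.41 × 9.81) = 0.3430 m

h = 0.343 m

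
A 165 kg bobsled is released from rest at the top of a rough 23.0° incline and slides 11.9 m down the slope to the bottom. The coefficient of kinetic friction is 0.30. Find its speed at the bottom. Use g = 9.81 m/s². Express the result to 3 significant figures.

Taking the bottom as reference, mgh = ½mv² + μ_k N L with h = L sinθ, N = mg cosθ:
mgh = mgL sinθ = (165)(9.81)(11.9)sin23.0° = 7526.2 J
W_f = μ_k mg cosθ · L = (0.30)(165)(9.81)cos23.0°·11.9 = 5319 J
½mv² = 7526.2 − 5319 = 2207.0 J
v = √(2 × 2207.0/165) = 5.172 m/s

v = 5.17 m/s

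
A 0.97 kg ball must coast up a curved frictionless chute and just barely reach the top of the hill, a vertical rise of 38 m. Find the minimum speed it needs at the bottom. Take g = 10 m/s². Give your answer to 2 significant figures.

At the top it is momentarily at rest, so all KE converts to PE: ½mv² = mgh
v = √(2gh) = √(2 × 10 × 38) = 27.57 m/s

v = 28 m/s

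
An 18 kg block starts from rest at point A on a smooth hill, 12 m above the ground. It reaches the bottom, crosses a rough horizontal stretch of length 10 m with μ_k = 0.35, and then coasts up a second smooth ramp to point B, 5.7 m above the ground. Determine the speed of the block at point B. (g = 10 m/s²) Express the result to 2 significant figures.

Energy at A: mgh₁ = (18)(10)(12) = 2160.0 J
Friction loss: W_f = μ_k mg d = 630.0 J
At B: ½mv² + mgh₂ = mgh₁ − W_f
½mv² = 2160.0 − 630.0 − 1026.0 = 504.00 J
v = √(2 × 504.00/18) = 7.483 m/s

v = 7.5 m/s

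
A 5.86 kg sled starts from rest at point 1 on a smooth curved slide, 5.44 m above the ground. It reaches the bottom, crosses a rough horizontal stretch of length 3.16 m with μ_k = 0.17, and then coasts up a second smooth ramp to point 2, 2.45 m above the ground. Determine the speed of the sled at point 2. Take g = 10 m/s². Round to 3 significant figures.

v = 7.00 m/s

Energy at 1: mgh₁ = (5.86)(10)(5.44) = 318.78 J
Friction loss: W_f = μ_k mg d = 31.48 J
At 2: ½mv² + mgh₂ = mgh₁ − W_f
½mv² = 318.78 − 31.48 − 143.57 = 143.73 J
v = √(2 × 143.73/5.86) = 7.004 m/s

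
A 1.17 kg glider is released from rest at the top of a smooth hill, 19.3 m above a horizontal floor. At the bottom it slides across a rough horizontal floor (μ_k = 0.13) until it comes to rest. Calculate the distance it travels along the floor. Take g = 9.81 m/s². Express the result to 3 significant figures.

Energy at the top = energy at the end + work done against friction:
At rest all PE has been dissipated by friction: mgh = μ_k m g d
d = h/μ_k = 19.3/0.13 = 148.5 m

d = 148 m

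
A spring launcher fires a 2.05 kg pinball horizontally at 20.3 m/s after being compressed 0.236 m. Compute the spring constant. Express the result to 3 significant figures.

Energy stored in the spring equals the launch KE: ½kx² = ½mv²
k = mv²/x² = (2.05)(20.3)²/(0.236)² = 15168 N/m

k = 15200 N/m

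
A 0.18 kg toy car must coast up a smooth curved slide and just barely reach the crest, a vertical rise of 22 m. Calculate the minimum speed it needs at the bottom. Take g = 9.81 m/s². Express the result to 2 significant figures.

At the top it is momentarily at rest, so all KE converts to PE: ½mv² = mgh
v = √(2gh) = √(2 × 9.81 × 22) = 20.78 m/s

v = 21 m/s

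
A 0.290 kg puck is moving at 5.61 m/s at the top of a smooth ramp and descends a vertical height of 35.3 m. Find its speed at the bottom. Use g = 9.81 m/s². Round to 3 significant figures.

Mechanical energy is conserved (no friction): ½mv₀² + mgh = ½mv²
The mass cancels from both sides.
v² = v₀² + 2gh = (5.61)² + 2(9.81)(35.3) = 724.06
v = √724.06 = 26.91 m/s

v = 26.9 m/s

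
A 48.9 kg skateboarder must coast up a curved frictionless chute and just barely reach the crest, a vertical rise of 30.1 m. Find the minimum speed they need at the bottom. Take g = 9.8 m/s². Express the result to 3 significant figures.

v = 24.3 m/s

At the top they are momentarily at rest, so all KE converts to PE: ½mv² = mgh
v = √(2gh) = √(2 × 9.8 × 30.1) = 24.29 m/s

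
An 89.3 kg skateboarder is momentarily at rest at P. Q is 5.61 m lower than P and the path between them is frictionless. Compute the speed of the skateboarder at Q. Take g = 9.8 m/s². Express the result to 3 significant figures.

By conservation of mechanical energy, mgh = ½mv²
v = √(2gh) = √(2 × 9.8 × 5.61) = √109.96 = 10.49 m/s

v = 10.5 m/s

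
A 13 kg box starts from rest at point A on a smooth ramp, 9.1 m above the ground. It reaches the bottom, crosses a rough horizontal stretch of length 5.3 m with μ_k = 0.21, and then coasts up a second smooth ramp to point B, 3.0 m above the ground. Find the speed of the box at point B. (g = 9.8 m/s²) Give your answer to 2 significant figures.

Energy at A: mgh₁ = (13)(9.8)(9.1) = 1159.3 J
Friction loss: W_f = μ_k mg d = 141.8 J
At B: ½mv² + mgh₂ = mgh₁ − W_f
½mv² = 1159.3 − 141.8 − 382.20 = 635.34 J
v = √(2 × 635.34/13) = 9.887 m/s

v = 9.9 m/s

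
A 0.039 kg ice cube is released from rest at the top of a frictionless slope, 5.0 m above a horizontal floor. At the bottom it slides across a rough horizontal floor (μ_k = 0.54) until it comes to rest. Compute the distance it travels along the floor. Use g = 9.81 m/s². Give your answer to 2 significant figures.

Applying the work–energy principle:
At rest all PE has been dissipated by friction: mgh = μ_k m g d
d = h/μ_k = 5.0/0.54 = 9.259 m

d = 9.3 m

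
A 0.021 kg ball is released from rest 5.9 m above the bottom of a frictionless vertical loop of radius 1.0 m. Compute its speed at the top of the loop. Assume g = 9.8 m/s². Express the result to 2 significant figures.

v = 8.7 m/s

Energy conservation: mgh = ½mv_top² + mg(2r)
v_top² = 2g(h − 2r) = 2(9.8)(5.9 − 2.000) = 76.44
v_top = 8.743 m/s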